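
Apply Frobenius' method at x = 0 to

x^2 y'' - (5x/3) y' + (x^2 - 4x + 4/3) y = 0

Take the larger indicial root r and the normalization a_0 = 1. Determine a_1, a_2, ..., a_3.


Write in Frobenius form y'' + (p(x)/x) y' + (q(x)/x^2) y = 0:
  p(x) = -5/3,  q(x) = x^2 - 4x + 4/3.
Indicial equation: r(r-1) + (-5/3) r + (4/3) = 0 -> roots r_1 = 2, r_2 = 2/3.
Take r = r_1 = 2. Let y(x) = x^r sum_{n>=0} a_n x^n with a_0 = 1.
Substitute y = x^r sum a_n x^n and match x^{r+n}. The recurrence is
  D(n) a_n - 4 a_{n-1} + 1 a_{n-2} = 0,  where D(n) = (r+n)(r+n-1) + (-5/3)(r+n) + (4/3).
  a_n = [4 a_{n-1} - 1 a_{n-2}] / D(n).
Since the indicial polynomial factors as (r - r_1)(r - r_2), D(n) = (r_1 + n - r_1)(r_1 + n - r_2) = n(n + 4/3).
Evaluating step by step (a_0 = 1):
  n = 1: D(1) = 1(1 + 4/3) = 7/3; numerator = 4(1) = 4; a_1 = (4)/(7/3) = 12/7
  n = 2: D(2) = 2(2 + 4/3) = 20/3; numerator = 4(12/7) - 1(1) = 41/7; a_2 = (41/7)/(20/3) = 123/140
  n = 3: D(3) = 3(3 + 4/3) = 13; numerator = 4(123/140) - 1(12/7) = 9/5; a_3 = (9/5)/(13) = 9/65

r = 2; a_0 = 1; a_1 = 12/7; a_2 = 123/140; a_3 = 9/65


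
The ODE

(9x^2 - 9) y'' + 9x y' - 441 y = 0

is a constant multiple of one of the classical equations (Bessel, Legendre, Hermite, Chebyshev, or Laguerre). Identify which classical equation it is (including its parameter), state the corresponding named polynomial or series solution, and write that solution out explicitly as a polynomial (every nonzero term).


All three coefficients share the factor -9; dividing through by -9 gives  (1 - x^2) y'' - x y' + 49 y = 0.
This matches the Chebyshev equation (1 - x^2) y'' - x y' + n^2 y = 0 (note the -x y' term, not -2x y') with n^2 = 49, so n = 7; the polynomial solution is T_7(x).
With y = sum_k a_k x^k, matching x^k gives (k+2)(k+1) a_{k+2} = (k^2 - n^2) a_k = (k - 7)(k + 7) a_k. The right side vanishes at k = 7, so the series with the parity of 7 terminates at degree 7.
Standard normalization: leading coefficient of T_n is 2^(n-1), so a_7 = 2^6 = 64. Work downward with a_k = (k+1)(k+2) a_{k+2} / ((k - 7)(k + 7)):
  a_5 = (6)(7)(64) / ((5 - 7)(5 + 7)) = 2688/(-24) = -112
  a_3 = (4)(5)(-112) / ((3 - 7)(3 + 7)) = -2240/(-40) = 56
  a_1 = (2)(3)(56) / ((1 - 7)(1 + 7)) = 336/(-48) = -7
Hence T_7(x) = 64 x^7 - 112 x^5 + 56 x^3 - 7 x.

T_7(x); series = 64 x^7 - 112 x^5 + 56 x^3 - 7 x


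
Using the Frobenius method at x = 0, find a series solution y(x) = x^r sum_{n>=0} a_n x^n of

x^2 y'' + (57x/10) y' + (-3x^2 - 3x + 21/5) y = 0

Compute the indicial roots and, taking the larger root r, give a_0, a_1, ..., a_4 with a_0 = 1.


Write in Frobenius form y'' + (p(x)/x) y' + (q(x)/x^2) y = 0:
  p(x) = 57/10,  q(x) = -3x^2 - 3x + 21/5.
Indicial equation: r(r-1) + (57/10) r + (21/5) = 0 -> roots r_1 = -6/5, r_2 = -7/2.
Take r = r_1 = -6/5. Let y(x) = x^r sum_{n>=0} a_n x^n with a_0 = 1.
Substitute y = x^r sum a_n x^n and match x^{r+n}. The recurrence is
  D(n) a_n - 3 a_{n-1} - 3 a_{n-2} = 0,  where D(n) = (r+n)(r+n-1) + (57/10)(r+n) + (21/5).
  a_n = [3 a_{n-1} + 3 a_{n-2}] / D(n).
Since the indicial polynomial factors as (r - r_1)(r - r_2), D(n) = (r_1 + n - r_1)(r_1 + n - r_2) = n(n + 23/10).
Evaluating step by step (a_0 = 1):
  n = 1: D(1) = 1(1 + 23/10) = 33/10; numerator = 3(1) = 3; a_1 = (3)/(33/10) = 10/11
  n = 2: D(2) = 2(2 + 23/10) = 43/5; numerator = 3(10/11) + 3(1) = 63/11; a_2 = (63/11)/(43/5) = 315/473
  n = 3: D(3) = 3(3 + 23/10) = 159/10; numerator = 3(315/473) + 3(10/11) = 2235/473; a_3 = (2235/473)/(159/10) = 7450/25069
  n = 4: D(4) = 4(4 + 23/10) = 126/5; numerator = 3(7450/25069) + 3(315/473) = 6585/2279; a_4 = (6585/2279)/(126/5) = 10975/95718

r = -6/5; a_0 = 1; a_1 = 10/11; a_2 = 315/473; a_3 = 7450/25069; a_4 = 10975/95718


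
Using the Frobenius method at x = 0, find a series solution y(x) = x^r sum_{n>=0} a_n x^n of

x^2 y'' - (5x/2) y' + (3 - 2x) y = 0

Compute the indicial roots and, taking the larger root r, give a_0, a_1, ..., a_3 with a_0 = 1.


Write in Frobenius form y'' + (p(x)/x) y' + (q(x)/x^2) y = 0:
  p(x) = -5/2,  q(x) = 3 - 2x.
Indicial equation: r(r-1) + (-5/2) r + (3) = 0 -> roots r_1 = 2, r_2 = 3/2.
Take r = r_1 = 2. Let y(x) = x^r sum_{n>=0} a_n x^n with a_0 = 1.
Substitute y = x^r sum a_n x^n and match x^{r+n}. The recurrence is
  D(n) a_n - 2 a_{n-1} = 0,  where D(n) = (r+n)(r+n-1) + (-5/2)(r+n) + (3).
  a_n = 2 / D(n) * a_{n-1}.
Since the indicial polynomial factors as (r - r_1)(r - r_2), D(n) = (r_1 + n - r_1)(r_1 + n - r_2) = n(n + 1/2).
Evaluating step by step (a_0 = 1):
  n = 1: D(1) = 1(1 + 1/2) = 3/2; numerator = 2(1) = 2; a_1 = (2)/(3/2) = 4/3
  n = 2: D(2) = 2(2 + 1/2) = 5; numerator = 2(4/3) = 8/3; a_2 = (8/3)/(5) = 8/15
  n = 3: D(3) = 3(3 + 1/2) = 21/2; numerator = 2(8/15) = 16/15; a_3 = (16/15)/(21/2) = 32/315

r = 2; a_0 = 1; a_1 = 4/3; a_2 = 8/15; a_3 = 32/315


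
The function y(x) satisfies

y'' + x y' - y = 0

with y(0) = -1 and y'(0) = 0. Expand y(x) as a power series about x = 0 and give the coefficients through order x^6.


Ansatz: y(x) = sum_{n>=0} a_n x^n, so y'(x) = sum_{n>=1} n a_n x^(n-1) and y''(x) = sum_{n>=2} n(n-1) a_n x^(n-2).
Substitute into P(x) y'' + Q(x) y' + R(x) y = 0 with P(x) = 1, Q(x) = x, R(x) = -1, and match powers of x.
Initial conditions: a_0 = -1, a_1 = 0.
Setting the coefficient of each power of x to zero and solving order by order (substituting the coefficients already found):
  x^0: 2 a_2 - a_0 = 0  ->  2 a_2 = a_0 = -1  ->  a_2 = -1/2
  x^1: 6 a_3 = 0  ->  a_3 = 0
  x^2: 12 a_4 + a_2 = 0  ->  12 a_4 = -a_2 = 1/2  ->  a_4 = 1/24
  x^3: 20 a_5 + 2 a_3 = 0  ->  20 a_5 = -2 a_3 = 0  ->  a_5 = 0
  x^4: 30 a_6 + 3 a_4 = 0  ->  30 a_6 = -3 a_4 = -1/8  ->  a_6 = -1/240
Truncated series: y(x) = -1 - (1/2) x^2 + (1/24) x^4 - (1/240) x^6 + O(x^7).

a_0 = -1; a_1 = 0; a_2 = -1/2; a_3 = 0; a_4 = 1/24; a_5 = 0; a_6 = -1/240


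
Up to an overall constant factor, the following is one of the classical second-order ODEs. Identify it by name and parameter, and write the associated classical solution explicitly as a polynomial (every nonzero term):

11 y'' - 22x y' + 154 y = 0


All three coefficients share the factor 11; dividing through by 11 gives  y'' - 2x y' + 14 y = 0.
This matches the Hermite equation y'' - 2x y' + 2n y = 0 with 2n = 14, so n = 7; the polynomial solution is H_7(x).
With y = sum_k a_k x^k, matching x^k gives (k+2)(k+1) a_{k+2} = 2(k - n) a_k = 2(k - 7) a_k. The right side vanishes at k = 7, so the series with the parity of 7 terminates at degree 7.
Standard normalization: leading coefficient of H_n is 2^n, so a_7 = 2^7 = 128. Work downward with a_k = (k+1)(k+2) a_{k+2} / (2(k - n)):
  a_5 = (6)(7)(128) / (2(5 - 7)) = 5376/(-4) = -1344
  a_3 = (4)(5)(-1344) / (2(3 - 7)) = -26880/(-8) = 3360
  a_1 = (2)(3)(3360) / (2(1 - 7)) = 20160/(-12) = -1680
Hence H_7(x) = 128 x^7 - 1344 x^5 + 3360 x^3 - 1680 x.

H_7(x); series = 128 x^7 - 1344 x^5 + 3360 x^3 - 1680 x


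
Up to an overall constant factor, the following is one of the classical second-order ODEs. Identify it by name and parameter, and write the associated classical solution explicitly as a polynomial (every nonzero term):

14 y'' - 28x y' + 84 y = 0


All three coefficients share the factor 14; dividing through by 14 gives  y'' - 2x y' + 6 y = 0.
This matches the Hermite equation y'' - 2x y' + 2n y = 0 with 2n = 6, so n = 3; the polynomial solution is H_3(x).
With y = sum_k a_k x^k, matching x^k gives (k+2)(k+1) a_{k+2} = 2(k - n) a_k = 2(k - 3) a_k. The right side vanishes at k = 3, so the series with the parity of 3 terminates at degree 3.
Standard normalization: leading coefficient of H_n is 2^n, so a_3 = 2^3 = 8. Work downward with a_k = (k+1)(k+2) a_{k+2} / (2(k - n)):
  a_1 = (2)(3)(8) / (2(1 - 3)) = 48/(-4) = -12
Hence H_3(x) = 8 x^3 - 12 x.

H_3(x); series = 8 x^3 - 12 x


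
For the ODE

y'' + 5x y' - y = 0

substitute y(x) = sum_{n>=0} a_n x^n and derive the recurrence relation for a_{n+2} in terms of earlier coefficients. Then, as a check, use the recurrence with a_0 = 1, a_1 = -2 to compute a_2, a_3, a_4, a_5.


Substitute y = sum_n a_n x^n.
y''(x) has coefficient (n+2)(n+1) a_{n+2} at x^n;
5 x y'(x) has coefficient 5 n a_n at x^n (shift);
-y(x) has coefficient -1 a_n at x^n.
Matching x^n: (n+2)(n+1) a_{n+2} + (5n - 1) a_n = 0.
Thus a_{n+2} = (-5n + 1) / ((n+1)(n+2)) * a_n.

Check with a_0 = 1, a_1 = -2 (apply the recurrence for n = 0, 1, 2, 3): a_0 = 1, a_1 = -2, a_2 = 1/2, a_3 = 4/3, a_4 = -3/8, a_5 = -14/15.

a_(n+2) = (-5n + 1) / ((n+1)(n+2)) * a_n; check: a_0 = 1, a_1 = -2, a_2 = 1/2, a_3 = 4/3, a_4 = -3/8, a_5 = -14/15


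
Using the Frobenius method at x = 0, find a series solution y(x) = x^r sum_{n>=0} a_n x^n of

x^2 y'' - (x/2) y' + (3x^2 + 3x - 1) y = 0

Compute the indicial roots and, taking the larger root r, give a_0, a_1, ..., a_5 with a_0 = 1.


Write in Frobenius form y'' + (p(x)/x) y' + (q(x)/x^2) y = 0:
  p(x) = -1/2,  q(x) = 3x^2 + 3x - 1.
Indicial equation: r(r-1) + (-1/2) r + (-1) = 0 -> roots r_1 = 2, r_2 = -1/2.
Take r = r_1 = 2. Let y(x) = x^r sum_{n>=0} a_n x^n with a_0 = 1.
Substitute y = x^r sum a_n x^n and match x^{r+n}. The recurrence is
  D(n) a_n + 3 a_{n-1} + 3 a_{n-2} = 0,  where D(n) = (r+n)(r+n-1) + (-1/2)(r+n) + (-1).
  a_n = [-3 a_{n-1} - 3 a_{n-2}] / D(n).
Since the indicial polynomial factors as (r - r_1)(r - r_2), D(n) = (r_1 + n - r_1)(r_1 + n - r_2) = n(n + 5/2).
Evaluating step by step (a_0 = 1):
  n = 1: D(1) = 1(1 + 5/2) = 7/2; numerator = -3(1) = -3; a_1 = (-3)/(7/2) = -6/7
  n = 2: D(2) = 2(2 + 5/2) = 9; numerator = -3(-6/7) - 3(1) = -3/7; a_2 = (-3/7)/(9) = -1/21
  n = 3: D(3) = 3(3 + 5/2) = 33/2; numerator = -3(-1/21) - 3(-6/7) = 19/7; a_3 = (19/7)/(33/2) = 38/231
  n = 4: D(4) = 4(4 + 5/2) = 26; numerator = -3(38/231) - 3(-1/21) = -27/77; a_4 = (-27/77)/(26) = -27/2002
  n = 5: D(5) = 5(5 + 5/2) = 75/2; numerator = -3(-27/2002) - 3(38/231) = -907/2002; a_5 = (-907/2002)/(75/2) = -907/75075

r = 2; a_0 = 1; a_1 = -6/7; a_2 = -1/21; a_3 = 38/231; a_4 = -27/2002; a_5 = -907/75075


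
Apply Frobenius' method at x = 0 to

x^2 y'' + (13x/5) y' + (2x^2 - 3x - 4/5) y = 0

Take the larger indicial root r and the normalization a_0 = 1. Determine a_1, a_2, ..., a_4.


Write in Frobenius form y'' + (p(x)/x) y' + (q(x)/x^2) y = 0:
  p(x) = 13/5,  q(x) = 2x^2 - 3x - 4/5.
Indicial equation: r(r-1) + (13/5) r + (-4/5) = 0 -> roots r_1 = 2/5, r_2 = -2.
Take r = r_1 = 2/5. Let y(x) = x^r sum_{n>=0} a_n x^n with a_0 = 1.
Substitute y = x^r sum a_n x^n and match x^{r+n}. The recurrence is
  D(n) a_n - 3 a_{n-1} + 2 a_{n-2} = 0,  where D(n) = (r+n)(r+n-1) + (13/5)(r+n) + (-4/5).
  a_n = [3 a_{n-1} - 2 a_{n-2}] / D(n).
Since the indicial polynomial factors as (r - r_1)(r - r_2), D(n) = (r_1 + n - r_1)(r_1 + n - r_2) = n(n + 12/5).
Evaluating step by step (a_0 = 1):
  n = 1: D(1) = 1(1 + 12/5) = 17/5; numerator = 3(1) = 3; a_1 = (3)/(17/5) = 15/17
  n = 2: D(2) = 2(2 + 12/5) = 44/5; numerator = 3(15/17) - 2(1) = 11/17; a_2 = (11/17)/(44/5) = 5/68
  n = 3: D(3) = 3(3 + 12/5) = 81/5; numerator = 3(5/68) - 2(15/17) = -105/68; a_3 = (-105/68)/(81/5) = -175/1836
  n = 4: D(4) = 4(4 + 12/5) = 128/5; numerator = 3(-175/1836) - 2(5/68) = -265/612; a_4 = (-265/612)/(128/5) = -1325/78336

r = 2/5; a_0 = 1; a_1 = 15/17; a_2 = 5/68; a_3 = -175/1836; a_4 = -1325/78336


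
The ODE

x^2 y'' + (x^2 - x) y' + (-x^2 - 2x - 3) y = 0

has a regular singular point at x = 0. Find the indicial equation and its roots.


Divide by x^2 to reach normal form y'' + P_1(x) y' + P_2(x) y = 0 with P_1(x) = 1 - 1/x and P_2(x) = -1 - 2/x - 3/x^2.
x = 0 is a singular point because the y'-coefficient 1 - 1/x has a pole at x = 0 and the y-coefficient -1 - 2/x - 3/x^2 has a pole at x = 0.
It is a regular singular point because x P_1(x) = p(x) = x - 1 and x^2 P_2(x) = q(x) = -x^2 - 2x - 3 are polynomials, hence analytic at x = 0.
p(0) = -1,  q(0) = -3.
Indicial equation: r(r-1) + p(0) r + q(0) = 0, i.e. r^2 + (p(0) - 1) r + q(0) = 0, i.e. r^2 - 2 r - 3 = 0.
Discriminant: (-2)^2 - 4(-3) = 16, so r = (2 ± 4)/2.
Solving: r_1 = 3, r_2 = -1.

indicial: r^2 - 2 r - 3 = 0; roots r_1 = 3, r_2 = -1


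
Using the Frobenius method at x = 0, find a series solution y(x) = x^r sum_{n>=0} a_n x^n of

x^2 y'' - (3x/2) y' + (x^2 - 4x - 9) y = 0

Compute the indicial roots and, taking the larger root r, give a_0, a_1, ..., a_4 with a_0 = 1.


Write in Frobenius form y'' + (p(x)/x) y' + (q(x)/x^2) y = 0:
  p(x) = -3/2,  q(x) = x^2 - 4x - 9.
Indicial equation: r(r-1) + (-3/2) r + (-9) = 0 -> roots r_1 = 9/2, r_2 = -2.
Take r = r_1 = 9/2. Let y(x) = x^r sum_{n>=0} a_n x^n with a_0 = 1.
Substitute y = x^r sum a_n x^n and match x^{r+n}. The recurrence is
  D(n) a_n - 4 a_{n-1} + 1 a_{n-2} = 0,  where D(n) = (r+n)(r+n-1) + (-3/2)(r+n) + (-9).
  a_n = [4 a_{n-1} - 1 a_{n-2}] / D(n).
Since the indicial polynomial factors as (r - r_1)(r - r_2), D(n) = (r_1 + n - r_1)(r_1 + n - r_2) = n(n + 13/2).
Evaluating step by step (a_0 = 1):
  n = 1: D(1) = 1(1 + 13/2) = 15/2; numerator = 4(1) = 4; a_1 = (4)/(15/2) = 8/15
  n = 2: D(2) = 2(2 + 13/2) = 17; numerator = 4(8/15) - 1(1) = 17/15; a_2 = (17/15)/(17) = 1/15
  n = 3: D(3) = 3(3 + 13/2) = 57/2; numerator = 4(1/15) - 1(8/15) = -4/15; a_3 = (-4/15)/(57/2) = -8/855
  n = 4: D(4) = 4(4 + 13/2) = 42; numerator = 4(-8/855) - 1(1/15) = -89/855; a_4 = (-89/855)/(42) = -89/35910

r = 9/2; a_0 = 1; a_1 = 8/15; a_2 = 1/15; a_3 = -8/855; a_4 = -89/35910


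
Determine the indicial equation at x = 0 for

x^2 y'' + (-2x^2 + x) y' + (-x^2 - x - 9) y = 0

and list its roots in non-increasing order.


Divide by x^2 to reach normal form y'' + P_1(x) y' + P_2(x) y = 0 with P_1(x) = -2 + 1/x and P_2(x) = -1 - 1/x - 9/x^2.
x = 0 is a singular point because the y'-coefficient -2 + 1/x has a pole at x = 0 and the y-coefficient -1 - 1/x - 9/x^2 has a pole at x = 0.
It is a regular singular point because x P_1(x) = p(x) = 1 - 2x and x^2 P_2(x) = q(x) = -x^2 - x - 9 are polynomials, hence analytic at x = 0.
p(0) = 1,  q(0) = -9.
Indicial equation: r(r-1) + p(0) r + q(0) = 0, i.e. r^2 + (p(0) - 1) r + q(0) = 0, i.e. r^2 - 9 = 0.
Discriminant: (0)^2 - 4(-9) = 36, so r = (0 ± 6)/2.
Solving: r_1 = 3, r_2 = -3.

indicial: r^2 - 9 = 0; roots r_1 = 3, r_2 = -3


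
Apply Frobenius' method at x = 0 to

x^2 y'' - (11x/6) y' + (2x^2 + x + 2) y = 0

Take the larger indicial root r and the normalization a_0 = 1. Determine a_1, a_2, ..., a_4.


Write in Frobenius form y'' + (p(x)/x) y' + (q(x)/x^2) y = 0:
  p(x) = -11/6,  q(x) = 2x^2 + x + 2.
Indicial equation: r(r-1) + (-11/6) r + (2) = 0 -> roots r_1 = 3/2, r_2 = 4/3.
Take r = r_1 = 3/2. Let y(x) = x^r sum_{n>=0} a_n x^n with a_0 = 1.
Substitute y = x^r sum a_n x^n and match x^{r+n}. The recurrence is
  D(n) a_n + 1 a_{n-1} + 2 a_{n-2} = 0,  where D(n) = (r+n)(r+n-1) + (-11/6)(r+n) + (2).
  a_n = [-1 a_{n-1} - 2 a_{n-2}] / D(n).
Since the indicial polynomial factors as (r - r_1)(r - r_2), D(n) = (r_1 + n - r_1)(r_1 + n - r_2) = n(n + 1/6).
Evaluating step by step (a_0 = 1):
  n = 1: D(1) = 1(1 + 1/6) = 7/6; numerator = -1(1) = -1; a_1 = (-1)/(7/6) = -6/7
  n = 2: D(2) = 2(2 + 1/6) = 13/3; numerator = -1(-6/7) - 2(1) = -8/7; a_2 = (-8/7)/(13/3) = -24/91
  n = 3: D(3) = 3(3 + 1/6) = 19/2; numerator = -1(-24/91) - 2(-6/7) = 180/91; a_3 = (180/91)/(19/2) = 360/1729
  n = 4: D(4) = 4(4 + 1/6) = 50/3; numerator = -1(360/1729) - 2(-24/91) = 552/1729; a_4 = (552/1729)/(50/3) = 828/43225

r = 3/2; a_0 = 1; a_1 = -6/7; a_2 = -24/91; a_3 = 360/1729; a_4 = 828/43225


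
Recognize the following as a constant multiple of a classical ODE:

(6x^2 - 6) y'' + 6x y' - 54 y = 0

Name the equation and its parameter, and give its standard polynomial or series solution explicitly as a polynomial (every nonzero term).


All three coefficients share the factor -6; dividing through by -6 gives  (1 - x^2) y'' - x y' + 9 y = 0.
This matches the Chebyshev equation (1 - x^2) y'' - x y' + n^2 y = 0 (note the -x y' term, not -2x y') with n^2 = 9, so n = 3; the polynomial solution is T_3(x).
With y = sum_k a_k x^k, matching x^k gives (k+2)(k+1) a_{k+2} = (k^2 - n^2) a_k = (k - 3)(k + 3) a_k. The right side vanishes at k = 3, so the series with the parity of 3 terminates at degree 3.
Standard normalization: leading coefficient of T_n is 2^(n-1), so a_3 = 2^2 = 4. Work downward with a_k = (k+1)(k+2) a_{k+2} / ((k - 3)(k + 3)):
  a_1 = (2)(3)(4) / ((1 - 3)(1 + 3)) = 24/(-8) = -3
Hence T_3(x) = 4 x^3 - 3 x.

T_3(x); series = 4 x^3 - 3 x


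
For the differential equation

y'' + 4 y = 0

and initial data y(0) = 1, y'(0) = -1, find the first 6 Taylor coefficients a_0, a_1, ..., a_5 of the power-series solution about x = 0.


Ansatz: y(x) = sum_{n>=0} a_n x^n, so y'(x) = sum_{n>=1} n a_n x^(n-1) and y''(x) = sum_{n>=2} n(n-1) a_n x^(n-2).
Substitute into P(x) y'' + Q(x) y' + R(x) y = 0 with P(x) = 1, Q(x) = 0, R(x) = 4, and match powers of x.
Initial conditions: a_0 = 1, a_1 = -1.
Setting the coefficient of each power of x to zero and solving order by order (substituting the coefficients already found):
  x^0: 2 a_2 + 4 a_0 = 0  ->  2 a_2 = -4 a_0 = -4  ->  a_2 = -2
  x^1: 6 a_3 + 4 a_1 = 0  ->  6 a_3 = -4 a_1 = 4  ->  a_3 = 2/3
  x^2: 12 a_4 + 4 a_2 = 0  ->  12 a_4 = -4 a_2 = 8  ->  a_4 = 2/3
  x^3: 20 a_5 + 4 a_3 = 0  ->  20 a_5 = -4 a_3 = -8/3  ->  a_5 = -2/15
Truncated series: y(x) = 1 - x - 2 x^2 + (2/3) x^3 + (2/3) x^4 - (2/15) x^5 + O(x^6).

a_0 = 1; a_1 = -1; a_2 = -2; a_3 = 2/3; a_4 = 2/3; a_5 = -2/15


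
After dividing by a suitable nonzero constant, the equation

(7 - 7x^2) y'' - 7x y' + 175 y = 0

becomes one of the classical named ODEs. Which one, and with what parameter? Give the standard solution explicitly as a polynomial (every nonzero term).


All three coefficients share the factor 7; dividing through by 7 gives  (1 - x^2) y'' - x y' + 25 y = 0.
This matches the Chebyshev equation (1 - x^2) y'' - x y' + n^2 y = 0 (note the -x y' term, not -2x y') with n^2 = 25, so n = 5; the polynomial solution is T_5(x).
With y = sum_k a_k x^k, matching x^k gives (k+2)(k+1) a_{k+2} = (k^2 - n^2) a_k = (k - 5)(k + 5) a_k. The right side vanishes at k = 5, so the series with the parity of 5 terminates at degree 5.
Standard normalization: leading coefficient of T_n is 2^(n-1), so a_5 = 2^4 = 16. Work downward with a_k = (k+1)(k+2) a_{k+2} / ((k - 5)(k + 5)):
  a_3 = (4)(5)(16) / ((3 - 5)(3 + 5)) = 320/(-16) = -20
  a_1 = (2)(3)(-20) / ((1 - 5)(1 + 5)) = -120/(-24) = 5
Hence T_5(x) = 16 x^5 - 20 x^3 + 5 x.

T_5(x); series = 16 x^5 - 20 x^3 + 5 x


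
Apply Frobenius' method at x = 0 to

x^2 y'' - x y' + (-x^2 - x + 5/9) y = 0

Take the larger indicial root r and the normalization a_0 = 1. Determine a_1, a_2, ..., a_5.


Write in Frobenius form y'' + (p(x)/x) y' + (q(x)/x^2) y = 0:
  p(x) = -1,  q(x) = -x^2 - x + 5/9.
Indicial equation: r(r-1) + (-1) r + (5/9) = 0 -> roots r_1 = 5/3, r_2 = 1/3.
Take r = r_1 = 5/3. Let y(x) = x^r sum_{n>=0} a_n x^n with a_0 = 1.
Substitute y = x^r sum a_n x^n and match x^{r+n}. The recurrence is
  D(n) a_n - 1 a_{n-1} - 1 a_{n-2} = 0,  where D(n) = (r+n)(r+n-1) + (-1)(r+n) + (5/9).
  a_n = [1 a_{n-1} + 1 a_{n-2}] / D(n).
Since the indicial polynomial factors as (r - r_1)(r - r_2), D(n) = (r_1 + n - r_1)(r_1 + n - r_2) = n(n + 4/3).
Evaluating step by step (a_0 = 1):
  n = 1: D(1) = 1(1 + 4/3) = 7/3; numerator = 1(1) = 1; a_1 = (1)/(7/3) = 3/7
  n = 2: D(2) = 2(2 + 4/3) = 20/3; numerator = 1(3/7) + 1(1) = 10/7; a_2 = (10/7)/(20/3) = 3/14
  n = 3: D(3) = 3(3 + 4/3) = 13; numerator = 1(3/14) + 1(3/7) = 9/14; a_3 = (9/14)/(13) = 9/182
  n = 4: D(4) = 4(4 + 4/3) = 64/3; numerator = 1(9/182) + 1(3/14) = 24/91; a_4 = (24/91)/(64/3) = 9/728
  n = 5: D(5) = 5(5 + 4/3) = 95/3; numerator = 1(9/728) + 1(9/182) = 45/728; a_5 = (45/728)/(95/3) = 27/13832

r = 5/3; a_0 = 1; a_1 = 3/7; a_2 = 3/14; a_3 = 9/182; a_4 = 9/728; a_5 = 27/13832


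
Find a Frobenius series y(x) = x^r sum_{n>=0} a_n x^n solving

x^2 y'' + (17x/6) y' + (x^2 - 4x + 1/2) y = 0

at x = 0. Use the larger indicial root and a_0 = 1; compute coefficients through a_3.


Write in Frobenius form y'' + (p(x)/x) y' + (q(x)/x^2) y = 0:
  p(x) = 17/6,  q(x) = x^2 - 4x + 1/2.
Indicial equation: r(r-1) + (17/6) r + (1/2) = 0 -> roots r_1 = -1/3, r_2 = -3/2.
Take r = r_1 = -1/3. Let y(x) = x^r sum_{n>=0} a_n x^n with a_0 = 1.
Substitute y = x^r sum a_n x^n and match x^{r+n}. The recurrence is
  D(n) a_n - 4 a_{n-1} + 1 a_{n-2} = 0,  where D(n) = (r+n)(r+n-1) + (17/6)(r+n) + (1/2).
  a_n = [4 a_{n-1} - 1 a_{n-2}] / D(n).
Since the indicial polynomial factors as (r - r_1)(r - r_2), D(n) = (r_1 + n - r_1)(r_1 + n - r_2) = n(n + 7/6).
Evaluating step by step (a_0 = 1):
  n = 1: D(1) = 1(1 + 7/6) = 13/6; numerator = 4(1) = 4; a_1 = (4)/(13/6) = 24/13
  n = 2: D(2) = 2(2 + 7/6) = 19/3; numerator = 4(24/13) - 1(1) = 83/13; a_2 = (83/13)/(19/3) = 249/247
  n = 3: D(3) = 3(3 + 7/6) = 25/2; numerator = 4(249/247) - 1(24/13) = 540/247; a_3 = (540/247)/(25/2) = 216/1235

r = -1/3; a_0 = 1; a_1 = 24/13; a_2 = 249/247; a_3 = 216/1235


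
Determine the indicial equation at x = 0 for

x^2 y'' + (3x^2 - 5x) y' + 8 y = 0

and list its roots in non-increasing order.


Divide by x^2 to reach normal form y'' + P_1(x) y' + P_2(x) y = 0 with P_1(x) = 3 - 5/x and P_2(x) = 8/x^2.
x = 0 is a singular point because the y'-coefficient 3 - 5/x has a pole at x = 0 and the y-coefficient 8/x^2 has a pole at x = 0.
It is a regular singular point because x P_1(x) = p(x) = 3x - 5 and x^2 P_2(x) = q(x) = 8 are polynomials, hence analytic at x = 0.
p(0) = -5,  q(0) = 8.
Indicial equation: r(r-1) + p(0) r + q(0) = 0, i.e. r^2 + (p(0) - 1) r + q(0) = 0, i.e. r^2 - 6 r + 8 = 0.
Discriminant: (-6)^2 - 4(8) = 4, so r = (6 ± 2)/2.
Solving: r_1 = 4, r_2 = 2.

indicial: r^2 - 6 r + 8 = 0; roots r_1 = 4, r_2 = 2


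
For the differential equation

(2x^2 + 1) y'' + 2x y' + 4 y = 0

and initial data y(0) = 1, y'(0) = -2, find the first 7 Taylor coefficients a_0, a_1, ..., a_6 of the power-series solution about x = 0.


Ansatz: y(x) = sum_{n>=0} a_n x^n, so y'(x) = sum_{n>=1} n a_n x^(n-1) and y''(x) = sum_{n>=2} n(n-1) a_n x^(n-2).
Substitute into P(x) y'' + Q(x) y' + R(x) y = 0 with P(x) = 2x^2 + 1, Q(x) = 2x, R(x) = 4, and match powers of x.
Initial conditions: a_0 = 1, a_1 = -2.
Setting the coefficient of each power of x to zero and solving order by order (substituting the coefficients already found):
  x^0: 2 a_2 + 4 a_0 = 0  ->  2 a_2 = -4 a_0 = -4  ->  a_2 = -2
  x^1: 6 a_3 + 6 a_1 = 0  ->  6 a_3 = -6 a_1 = 12  ->  a_3 = 2
  x^2: 12 a_4 + 12 a_2 = 0  ->  12 a_4 = -12 a_2 = 24  ->  a_4 = 2
  x^3: 20 a_5 + 22 a_3 = 0  ->  20 a_5 = -22 a_3 = -44  ->  a_5 = -11/5
  x^4: 30 a_6 + 36 a_4 = 0  ->  30 a_6 = -36 a_4 = -72  ->  a_6 = -12/5
Truncated series: y(x) = 1 - 2 x - 2 x^2 + 2 x^3 + 2 x^4 - (11/5) x^5 - (12/5) x^6 + O(x^7).

a_0 = 1; a_1 = -2; a_2 = -2; a_3 = 2; a_4 = 2; a_5 = -11/5; a_6 = -12/5


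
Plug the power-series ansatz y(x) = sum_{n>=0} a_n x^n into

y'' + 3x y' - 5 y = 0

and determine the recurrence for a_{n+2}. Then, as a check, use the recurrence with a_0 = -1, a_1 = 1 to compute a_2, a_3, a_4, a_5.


Substitute y = sum_n a_n x^n.
y''(x) has coefficient (n+2)(n+1) a_{n+2} at x^n;
3 x y'(x) has coefficient 3 n a_n at x^n (shift);
-5 y(x) has coefficient -5 a_n at x^n.
Matching x^n: (n+2)(n+1) a_{n+2} + (3n - 5) a_n = 0.
Thus a_{n+2} = (-3n + 5) / ((n+1)(n+2)) * a_n.

Check with a_0 = -1, a_1 = 1 (apply the recurrence for n = 0, 1, 2, 3): a_0 = -1, a_1 = 1, a_2 = -5/2, a_3 = 1/3, a_4 = 5/24, a_5 = -1/15.

a_(n+2) = (-3n + 5) / ((n+1)(n+2)) * a_n; check: a_0 = -1, a_1 = 1, a_2 = -5/2, a_3 = 1/3, a_4 = 5/24, a_5 = -1/15


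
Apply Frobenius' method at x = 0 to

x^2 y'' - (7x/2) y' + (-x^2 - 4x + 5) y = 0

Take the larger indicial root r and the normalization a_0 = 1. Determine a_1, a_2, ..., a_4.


Write in Frobenius form y'' + (p(x)/x) y' + (q(x)/x^2) y = 0:
  p(x) = -7/2,  q(x) = -x^2 - 4x + 5.
Indicial equation: r(r-1) + (-7/2) r + (5) = 0 -> roots r_1 = 5/2, r_2 = 2.
Take r = r_1 = 5/2. Let y(x) = x^r sum_{n>=0} a_n x^n with a_0 = 1.
Substitute y = x^r sum a_n x^n and match x^{r+n}. The recurrence is
  D(n) a_n - 4 a_{n-1} - 1 a_{n-2} = 0,  where D(n) = (r+n)(r+n-1) + (-7/2)(r+n) + (5).
  a_n = [4 a_{n-1} + 1 a_{n-2}] / D(n).
Since the indicial polynomial factors as (r - r_1)(r - r_2), D(n) = (r_1 + n - r_1)(r_1 + n - r_2) = n(n + 1/2).
Evaluating step by step (a_0 = 1):
  n = 1: D(1) = 1(1 + 1/2) = 3/2; numerator = 4(1) = 4; a_1 = (4)/(3/2) = 8/3
  n = 2: D(2) = 2(2 + 1/2) = 5; numerator = 4(8/3) + 1(1) = 35/3; a_2 = (35/3)/(5) = 7/3
  n = 3: D(3) = 3(3 + 1/2) = 21/2; numerator = 4(7/3) + 1(8/3) = 12; a_3 = (12)/(21/2) = 8/7
  n = 4: D(4) = 4(4 + 1/2) = 18; numerator = 4(8/7) + 1(7/3) = 145/21; a_4 = (145/21)/(18) = 145/378

r = 5/2; a_0 = 1; a_1 = 8/3; a_2 = 7/3; a_3 = 8/7; a_4 = 145/378


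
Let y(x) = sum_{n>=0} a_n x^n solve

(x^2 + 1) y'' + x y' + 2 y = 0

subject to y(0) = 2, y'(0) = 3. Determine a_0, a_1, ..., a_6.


Ansatz: y(x) = sum_{n>=0} a_n x^n, so y'(x) = sum_{n>=1} n a_n x^(n-1) and y''(x) = sum_{n>=2} n(n-1) a_n x^(n-2).
Substitute into P(x) y'' + Q(x) y' + R(x) y = 0 with P(x) = x^2 + 1, Q(x) = x, R(x) = 2, and match powers of x.
Initial conditions: a_0 = 2, a_1 = 3.
Setting the coefficient of each power of x to zero and solving order by order (substituting the coefficients already found):
  x^0: 2 a_2 + 2 a_0 = 0  ->  2 a_2 = -2 a_0 = -4  ->  a_2 = -2
  x^1: 6 a_3 + 3 a_1 = 0  ->  6 a_3 = -3 a_1 = -9  ->  a_3 = -3/2
  x^2: 12 a_4 + 6 a_2 = 0  ->  12 a_4 = -6 a_2 = 12  ->  a_4 = 1
  x^3: 20 a_5 + 11 a_3 = 0  ->  20 a_5 = -11 a_3 = 33/2  ->  a_5 = 33/40
  x^4: 30 a_6 + 18 a_4 = 0  ->  30 a_6 = -18 a_4 = -18  ->  a_6 = -3/5
Truncated series: y(x) = 2 + 3 x - 2 x^2 - (3/2) x^3 + x^4 + (33/40) x^5 - (3/5) x^6 + O(x^7).

a_0 = 2; a_1 = 3; a_2 = -2; a_3 = -3/2; a_4 = 1; a_5 = 33/40; a_6 = -3/5


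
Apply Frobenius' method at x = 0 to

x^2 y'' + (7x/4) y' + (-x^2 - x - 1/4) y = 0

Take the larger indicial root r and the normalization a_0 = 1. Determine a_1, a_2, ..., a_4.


Write in Frobenius form y'' + (p(x)/x) y' + (q(x)/x^2) y = 0:
  p(x) = 7/4,  q(x) = -x^2 - x - 1/4.
Indicial equation: r(r-1) + (7/4) r + (-1/4) = 0 -> roots r_1 = 1/4, r_2 = -1.
Take r = r_1 = 1/4. Let y(x) = x^r sum_{n>=0} a_n x^n with a_0 = 1.
Substitute y = x^r sum a_n x^n and match x^{r+n}. The recurrence is
  D(n) a_n - 1 a_{n-1} - 1 a_{n-2} = 0,  where D(n) = (r+n)(r+n-1) + (7/4)(r+n) + (-1/4).
  a_n = [1 a_{n-1} + 1 a_{n-2}] / D(n).
Since the indicial polynomial factors as (r - r_1)(r - r_2), D(n) = (r_1 + n - r_1)(r_1 + n - r_2) = n(n + 5/4).
Evaluating step by step (a_0 = 1):
  n = 1: D(1) = 1(1 + 5/4) = 9/4; numerator = 1(1) = 1; a_1 = (1)/(9/4) = 4/9
  n = 2: D(2) = 2(2 + 5/4) = 13/2; numerator = 1(4/9) + 1(1) = 13/9; a_2 = (13/9)/(13/2) = 2/9
  n = 3: D(3) = 3(3 + 5/4) = 51/4; numerator = 1(2/9) + 1(4/9) = 2/3; a_3 = (2/3)/(51/4) = 8/153
  n = 4: D(4) = 4(4 + 5/4) = 21; numerator = 1(8/153) + 1(2/9) = 14/51; a_4 = (14/51)/(21) = 2/153

r = 1/4; a_0 = 1; a_1 = 4/9; a_2 = 2/9; a_3 = 8/153; a_4 = 2/153


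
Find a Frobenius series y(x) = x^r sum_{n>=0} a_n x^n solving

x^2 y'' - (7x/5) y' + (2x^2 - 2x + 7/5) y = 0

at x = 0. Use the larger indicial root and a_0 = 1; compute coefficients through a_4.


Write in Frobenius form y'' + (p(x)/x) y' + (q(x)/x^2) y = 0:
  p(x) = -7/5,  q(x) = 2x^2 - 2x + 7/5.
Indicial equation: r(r-1) + (-7/5) r + (7/5) = 0 -> roots r_1 = 7/5, r_2 = 1.
Take r = r_1 = 7/5. Let y(x) = x^r sum_{n>=0} a_n x^n with a_0 = 1.
Substitute y = x^r sum a_n x^n and match x^{r+n}. The recurrence is
  D(n) a_n - 2 a_{n-1} + 2 a_{n-2} = 0,  where D(n) = (r+n)(r+n-1) + (-7/5)(r+n) + (7/5).
  a_n = [2 a_{n-1} - 2 a_{n-2}] / D(n).
Since the indicial polynomial factors as (r - r_1)(r - r_2), D(n) = (r_1 + n - r_1)(r_1 + n - r_2) = n(n + 2/5).
Evaluating step by step (a_0 = 1):
  n = 1: D(1) = 1(1 + 2/5) = 7/5; numerator = 2(1) = 2; a_1 = (2)/(7/5) = 10/7
  n = 2: D(2) = 2(2 + 2/5) = 24/5; numerator = 2(10/7) - 2(1) = 6/7; a_2 = (6/7)/(24/5) = 5/28
  n = 3: D(3) = 3(3 + 2/5) = 51/5; numerator = 2(5/28) - 2(10/7) = -5/2; a_3 = (-5/2)/(51/5) = -25/102
  n = 4: D(4) = 4(4 + 2/5) = 88/5; numerator = 2(-25/102) - 2(5/28) = -605/714; a_4 = (-605/714)/(88/5) = -275/5712

r = 7/5; a_0 = 1; a_1 = 10/7; a_2 = 5/28; a_3 = -25/102; a_4 = -275/5712


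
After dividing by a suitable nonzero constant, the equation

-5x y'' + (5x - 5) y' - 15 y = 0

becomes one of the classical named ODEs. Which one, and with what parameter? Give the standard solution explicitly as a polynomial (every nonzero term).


All three coefficients share the factor -5; dividing through by -5 gives  x y'' + (1 - x) y' + 3 y = 0.
This matches the Laguerre equation x y'' + (1 - x) y' + n y = 0 with n = 3; the polynomial solution is L_3(x).
With y = sum_k a_k x^k, matching x^k gives (k+1)k a_{k+1} + (k+1) a_{k+1} - k a_k + n a_k = 0, i.e. (k+1)^2 a_{k+1} = (k - n) a_k = (k - 3) a_k. The right side vanishes at k = 3, so the series terminates at degree 3.
Standard normalization L_n(0) = 1 gives a_0 = 1. Work upward with a_{k+1} = (k - 3) a_k / (k+1)^2:
  a_1 = (0 - 3)(1) / 1^2 = -3/1 = -3
  a_2 = (1 - 3)(-3) / 2^2 = 6/4 = 3/2
  a_3 = (2 - 3)(3/2) / 3^2 = (-3/2)/9 = -1/6
Hence L_3(x) = -x^3/6 + 3 x^2/2 - 3 x + 1.

L_3(x); series = -x^3/6 + 3 x^2/2 - 3 x + 1


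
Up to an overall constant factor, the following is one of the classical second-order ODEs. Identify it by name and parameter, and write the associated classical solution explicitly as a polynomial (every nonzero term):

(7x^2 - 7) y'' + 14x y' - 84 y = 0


All three coefficients share the factor -7; dividing through by -7 gives  (1 - x^2) y'' - 2x y' + 12 y = 0.
This matches the Legendre equation (1 - x^2) y'' - 2x y' + n(n+1) y = 0 (note the -2x y' term) with n(n+1) = 12, so n = 3; the polynomial solution is P_3(x).
With y = sum_k a_k x^k, matching x^k gives (k+2)(k+1) a_{k+2} = [k(k+1) - n(n+1)] a_k = (k - 3)(k + 4) a_k. The right side vanishes at k = 3, so the series with the parity of 3 terminates at degree 3.
Standard normalization (P_n(1) = 1): leading coefficient (2n)!/(2^n (n!)^2) = 720/(8*36) = 5/2, so a_3 = 5/2. Work downward with a_k = (k+1)(k+2) a_{k+2} / ((k - 3)(k + 4)):
  a_1 = (2)(3)(5/2) / ((1 - 3)(1 + 4)) = 15/(-10) = -3/2
Hence P_3(x) = 5 x^3/2 - 3 x/2.

P_3(x); series = 5 x^3/2 - 3 x/2


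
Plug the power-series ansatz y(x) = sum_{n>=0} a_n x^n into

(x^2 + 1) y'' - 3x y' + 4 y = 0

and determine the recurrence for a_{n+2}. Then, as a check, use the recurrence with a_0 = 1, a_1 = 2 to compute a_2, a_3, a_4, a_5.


Substitute y = sum_n a_n x^n.
(1 + 1 x^2) y'' contributes (n+2)(n+1) a_{n+2} + n(n-1) a_n at x^n.
-3 x y'(x) contributes -3 n a_n at x^n.
4 y(x) contributes 4 a_n at x^n.
Matching x^n: (n+2)(n+1) a_{n+2} + (n(n-1) - 3 n + 4) a_n = 0.
Thus a_{n+2} = (-n(n-1) + 3 n - 4) / ((n+1)(n+2)) * a_n.

Check with a_0 = 1, a_1 = 2 (apply the recurrence for n = 0, 1, 2, 3): a_0 = 1, a_1 = 2, a_2 = -2, a_3 = -1/3, a_4 = 0, a_5 = 1/60.

a_(n+2) = (-n(n-1) + 3 n - 4) / ((n+1)(n+2)) * a_n; check: a_0 = 1, a_1 = 2, a_2 = -2, a_3 = -1/3, a_4 = 0, a_5 = 1/60


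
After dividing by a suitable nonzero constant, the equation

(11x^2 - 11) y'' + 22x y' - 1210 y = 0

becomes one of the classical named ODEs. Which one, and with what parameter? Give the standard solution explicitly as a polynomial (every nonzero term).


All three coefficients share the factor -11; dividing through by -11 gives  (1 - x^2) y'' - 2x y' + 110 y = 0.
This matches the Legendre equation (1 - x^2) y'' - 2x y' + n(n+1) y = 0 (note the -2x y' term) with n(n+1) = 110, so n = 10; the polynomial solution is P_10(x).
With y = sum_k a_k x^k, matching x^k gives (k+2)(k+1) a_{k+2} = [k(k+1) - n(n+1)] a_k = (k - 10)(k + 11) a_k. The right side vanishes at k = 10, so the series with the parity of 10 terminates at degree 10.
Standard normalization (P_n(1) = 1): leading coefficient (2n)!/(2^n (n!)^2) = 2432902008176640000/(1024*13168189440000) = 46189/256, so a_10 = 46189/256. Work downward with a_k = (k+1)(k+2) a_{k+2} / ((k - 10)(k + 11)):
  a_8 = (9)(10)(46189/256) / ((8 - 10)(8 + 11)) = (2078505/128)/(-38) = -109395/256
  a_6 = (7)(8)(-109395/256) / ((6 - 10)(6 + 11)) = (-765765/32)/(-68) = 45045/128
  a_4 = (5)(6)(45045/128) / ((4 - 10)(4 + 11)) = (675675/64)/(-90) = -15015/128
  a_2 = (3)(4)(-15015/128) / ((2 - 10)(2 + 11)) = (-45045/32)/(-104) = 3465/256
  a_0 = (1)(2)(3465/256) / ((0 - 10)(0 + 11)) = (3465/128)/(-110) = -63/256
Hence P_10(x) = 46189 x^10/256 - 109395 x^8/256 + 45045 x^6/128 - 15015 x^4/128 + 3465 x^2/256 - 63/256.

P_10(x); series = 46189 x^10/256 - 109395 x^8/256 + 45045 x^6/128 - 15015 x^4/128 + 3465 x^2/256 - 63/256


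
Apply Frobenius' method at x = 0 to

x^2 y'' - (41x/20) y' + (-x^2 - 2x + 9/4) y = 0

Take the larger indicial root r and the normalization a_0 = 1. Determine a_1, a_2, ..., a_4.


Write in Frobenius form y'' + (p(x)/x) y' + (q(x)/x^2) y = 0:
  p(x) = -41/20,  q(x) = -x^2 - 2x + 9/4.
Indicial equation: r(r-1) + (-41/20) r + (9/4) = 0 -> roots r_1 = 9/5, r_2 = 5/4.
Take r = r_1 = 9/5. Let y(x) = x^r sum_{n>=0} a_n x^n with a_0 = 1.
Substitute y = x^r sum a_n x^n and match x^{r+n}. The recurrence is
  D(n) a_n - 2 a_{n-1} - 1 a_{n-2} = 0,  where D(n) = (r+n)(r+n-1) + (-41/20)(r+n) + (9/4).
  a_n = [2 a_{n-1} + 1 a_{n-2}] / D(n).
Since the indicial polynomial factors as (r - r_1)(r - r_2), D(n) = (r_1 + n - r_1)(r_1 + n - r_2) = n(n + 11/20).
Evaluating step by step (a_0 = 1):
  n = 1: D(1) = 1(1 + 11/20) = 31/20; numerator = 2(1) = 2; a_1 = (2)/(31/20) = 40/31
  n = 2: D(2) = 2(2 + 11/20) = 51/10; numerator = 2(40/31) + 1(1) = 111/31; a_2 = (111/31)/(51/10) = 370/527
  n = 3: D(3) = 3(3 + 11/20) = 213/20; numerator = 2(370/527) + 1(40/31) = 1420/527; a_3 = (1420/527)/(213/20) = 400/1581
  n = 4: D(4) = 4(4 + 11/20) = 91/5; numerator = 2(400/1581) + 1(370/527) = 1910/1581; a_4 = (1910/1581)/(91/5) = 9550/143871

r = 9/5; a_0 = 1; a_1 = 40/31; a_2 = 370/527; a_3 = 400/1581; a_4 = 9550/143871


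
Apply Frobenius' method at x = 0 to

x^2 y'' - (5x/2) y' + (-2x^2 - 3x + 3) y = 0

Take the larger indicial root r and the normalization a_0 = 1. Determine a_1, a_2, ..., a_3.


Write in Frobenius form y'' + (p(x)/x) y' + (q(x)/x^2) y = 0:
  p(x) = -5/2,  q(x) = -2x^2 - 3x + 3.
Indicial equation: r(r-1) + (-5/2) r + (3) = 0 -> roots r_1 = 2, r_2 = 3/2.
Take r = r_1 = 2. Let y(x) = x^r sum_{n>=0} a_n x^n with a_0 = 1.
Substitute y = x^r sum a_n x^n and match x^{r+n}. The recurrence is
  D(n) a_n - 3 a_{n-1} - 2 a_{n-2} = 0,  where D(n) = (r+n)(r+n-1) + (-5/2)(r+n) + (3).
  a_n = [3 a_{n-1} + 2 a_{n-2}] / D(n).
Since the indicial polynomial factors as (r - r_1)(r - r_2), D(n) = (r_1 + n - r_1)(r_1 + n - r_2) = n(n + 1/2).
Evaluating step by step (a_0 = 1):
  n = 1: D(1) = 1(1 + 1/2) = 3/2; numerator = 3(1) = 3; a_1 = (3)/(3/2) = 2
  n = 2: D(2) = 2(2 + 1/2) = 5; numerator = 3(2) + 2(1) = 8; a_2 = (8)/(5) = 8/5
  n = 3: D(3) = 3(3 + 1/2) = 21/2; numerator = 3(8/5) + 2(2) = 44/5; a_3 = (44/5)/(21/2) = 88/105

r = 2; a_0 = 1; a_1 = 2; a_2 = 8/5; a_3 = 88/105


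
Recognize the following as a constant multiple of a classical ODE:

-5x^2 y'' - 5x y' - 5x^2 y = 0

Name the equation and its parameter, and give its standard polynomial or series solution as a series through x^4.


All three coefficients share the factor -5; dividing through by -5 gives  x^2 y'' + x y' + x^2 y = 0.
This matches the Bessel equation x^2 y'' + x y' + (x^2 - nu^2) y = 0 with nu^2 = 0, so nu = 0; the solution bounded at x = 0 is J_0(x).
Frobenius at x = 0: indicial roots ±nu; for r = nu the recurrence k(k + 2nu) c_k = -c_{k-2} gives the standard series J_nu(x) = sum_{k>=0} (-1)^k / (k! (k+nu)!) (x/2)^(2k+nu). Evaluate the first 3 terms:
  k = 0: (-1)^0 / (0! * 0! * 2^0) x^0 = 1/(1*1*1) x^0 = (1) x^0
  k = 1: (-1)^1 / (1! * 1! * 2^2) x^2 = -1/(1*1*4) x^2 = (-1/4) x^2
  k = 2: (-1)^2 / (2! * 2! * 2^4) x^4 = 1/(2*2*16) x^4 = (1/64) x^4
Hence J_0(x) = x^4/64 - x^2/4 + 1 + ....

J_0(x); series = x^4/64 - x^2/4 + 1


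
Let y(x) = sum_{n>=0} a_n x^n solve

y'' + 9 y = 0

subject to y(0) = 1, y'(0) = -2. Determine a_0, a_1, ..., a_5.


Ansatz: y(x) = sum_{n>=0} a_n x^n, so y'(x) = sum_{n>=1} n a_n x^(n-1) and y''(x) = sum_{n>=2} n(n-1) a_n x^(n-2).
Substitute into P(x) y'' + Q(x) y' + R(x) y = 0 with P(x) = 1, Q(x) = 0, R(x) = 9, and match powers of x.
Initial conditions: a_0 = 1, a_1 = -2.
Setting the coefficient of each power of x to zero and solving order by order (substituting the coefficients already found):
  x^0: 2 a_2 + 9 a_0 = 0  ->  2 a_2 = -9 a_0 = -9  ->  a_2 = -9/2
  x^1: 6 a_3 + 9 a_1 = 0  ->  6 a_3 = -9 a_1 = 18  ->  a_3 = 3
  x^2: 12 a_4 + 9 a_2 = 0  ->  12 a_4 = -9 a_2 = 81/2  ->  a_4 = 27/8
  x^3: 20 a_5 + 9 a_3 = 0  ->  20 a_5 = -9 a_3 = -27  ->  a_5 = -27/20
Truncated series: y(x) = 1 - 2 x - (9/2) x^2 + 3 x^3 + (27/8) x^4 - (27/20) x^5 + O(x^6).

a_0 = 1; a_1 = -2; a_2 = -9/2; a_3 = 3; a_4 = 27/8; a_5 = -27/20


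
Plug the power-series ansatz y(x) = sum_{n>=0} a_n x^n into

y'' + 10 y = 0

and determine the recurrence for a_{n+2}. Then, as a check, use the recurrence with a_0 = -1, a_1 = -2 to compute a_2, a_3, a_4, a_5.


Substitute y = sum_n a_n x^n into y'' + (const) y = 0.
y''(x) = sum_{n>=0} (n+2)(n+1) a_{n+2} x^n.
The ODE becomes sum_n [(n+2)(n+1) a_{n+2} + 10 a_n] x^n = 0.
Setting each coefficient to zero gives the recurrence:
  (n+2)(n+1) a_{n+2} + 10 a_n = 0,
  a_{n+2} = -10 / ((n+1)(n+2)) a_n.

Check with a_0 = -1, a_1 = -2 (apply the recurrence for n = 0, 1, 2, 3): a_0 = -1, a_1 = -2, a_2 = 5, a_3 = 10/3, a_4 = -25/6, a_5 = -5/3.

a_{n+2} = -10/((n+1)(n+2)) * a_n; check: a_0 = -1, a_1 = -2, a_2 = 5, a_3 = 10/3, a_4 = -25/6, a_5 = -5/3


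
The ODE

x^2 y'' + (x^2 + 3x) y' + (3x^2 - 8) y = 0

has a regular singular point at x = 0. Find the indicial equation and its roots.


Divide by x^2 to reach normal form y'' + P_1(x) y' + P_2(x) y = 0 with P_1(x) = 1 + 3/x and P_2(x) = 3 - 8/x^2.
x = 0 is a singular point because the y'-coefficient 1 + 3/x has a pole at x = 0 and the y-coefficient 3 - 8/x^2 has a pole at x = 0.
It is a regular singular point because x P_1(x) = p(x) = x + 3 and x^2 P_2(x) = q(x) = 3x^2 - 8 are polynomials, hence analytic at x = 0.
p(0) = 3,  q(0) = -8.
Indicial equation: r(r-1) + p(0) r + q(0) = 0, i.e. r^2 + (p(0) - 1) r + q(0) = 0, i.e. r^2 + 2 r - 8 = 0.
Discriminant: (2)^2 - 4(-8) = 36, so r = (-2 ± 6)/2.
Solving: r_1 = 2, r_2 = -4.

indicial: r^2 + 2 r - 8 = 0; roots r_1 = 2, r_2 = -4


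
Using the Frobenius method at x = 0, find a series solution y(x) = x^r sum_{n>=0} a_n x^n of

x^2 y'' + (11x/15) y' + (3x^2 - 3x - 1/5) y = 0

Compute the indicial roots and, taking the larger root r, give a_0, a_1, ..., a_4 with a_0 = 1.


Write in Frobenius form y'' + (p(x)/x) y' + (q(x)/x^2) y = 0:
  p(x) = 11/15,  q(x) = 3x^2 - 3x - 1/5.
Indicial equation: r(r-1) + (11/15) r + (-1/5) = 0 -> roots r_1 = 3/5, r_2 = -1/3.
Take r = r_1 = 3/5. Let y(x) = x^r sum_{n>=0} a_n x^n with a_0 = 1.
Substitute y = x^r sum a_n x^n and match x^{r+n}. The recurrence is
  D(n) a_n - 3 a_{n-1} + 3 a_{n-2} = 0,  where D(n) = (r+n)(r+n-1) + (11/15)(r+n) + (-1/5).
  a_n = [3 a_{n-1} - 3 a_{n-2}] / D(n).
Since the indicial polynomial factors as (r - r_1)(r - r_2), D(n) = (r_1 + n - r_1)(r_1 + n - r_2) = n(n + 14/15).
Evaluating step by step (a_0 = 1):
  n = 1: D(1) = 1(1 + 14/15) = 29/15; numerator = 3(1) = 3; a_1 = (3)/(29/15) = 45/29
  n = 2: D(2) = 2(2 + 14/15) = 88/15; numerator = 3(45/29) - 3(1) = 48/29; a_2 = (48/29)/(88/15) = 90/319
  n = 3: D(3) = 3(3 + 14/15) = 59/5; numerator = 3(90/319) - 3(45/29) = -1215/319; a_3 = (-1215/319)/(59/5) = -6075/18821
  n = 4: D(4) = 4(4 + 14/15) = 296/15; numerator = 3(-6075/18821) - 3(90/319) = -3105/1711; a_4 = (-3105/1711)/(296/15) = -46575/506456

r = 3/5; a_0 = 1; a_1 = 45/29; a_2 = 90/319; a_3 = -6075/18821; a_4 = -46575/506456


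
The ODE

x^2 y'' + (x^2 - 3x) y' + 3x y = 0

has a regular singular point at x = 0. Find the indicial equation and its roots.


Divide by x^2 to reach normal form y'' + P_1(x) y' + P_2(x) y = 0 with P_1(x) = 1 - 3/x and P_2(x) = 3/x.
x = 0 is a singular point because the y'-coefficient 1 - 3/x has a pole at x = 0 and the y-coefficient 3/x has a pole at x = 0.
It is a regular singular point because x P_1(x) = p(x) = x - 3 and x^2 P_2(x) = q(x) = 3x are polynomials, hence analytic at x = 0.
p(0) = -3,  q(0) = 0.
Indicial equation: r(r-1) + p(0) r + q(0) = 0, i.e. r^2 + (p(0) - 1) r + q(0) = 0, i.e. r^2 - 4 r = 0.
Discriminant: (-4)^2 - 4(0) = 16, so r = (4 ± 4)/2.
Solving: r_1 = 4, r_2 = 0.

indicial: r^2 - 4 r = 0; roots r_1 = 4, r_2 = 0
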